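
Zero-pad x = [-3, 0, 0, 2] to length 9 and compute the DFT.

Original 4-point DFT: [-1, -3+2i, -5, -3-2i]
Zero-padded 9-point DFT provides frequency interpolation.

DFT_9([x, 0, ...]) = [-1, -4.0000-1.7321i, -4.0000+1.7321i, -1, -4.0000-1.7321i, -4.0000+1.7321i, -1, -4.0000-1.7321i, -4.0000+1.7321i]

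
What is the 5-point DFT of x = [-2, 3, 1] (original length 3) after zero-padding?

Original 3-point DFT: [2, -4.0000-1.7321i, -4.0000+1.7321i]
Zero-padded 5-point DFT provides frequency interpolation.

DFT_5([x, 0, ...]) = [2, -1.8820-3.4410i, -4.1180-0.8123i, -4.1180+0.8123i, -1.8820+3.4410i]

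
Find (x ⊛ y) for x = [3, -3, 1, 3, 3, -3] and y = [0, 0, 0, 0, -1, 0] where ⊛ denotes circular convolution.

(x ⊛ y)[n] = Σ(m=0 to 5) x[m] · y[(n-m) mod 6]

Computing each output sample:
(x ⊛ y)[0] = -1
(x ⊛ y)[1] = -3
(x ⊛ y)[2] = -3
(x ⊛ y)[3] = 3
(x ⊛ y)[4] = -3
(x ⊛ y)[5] = 3

x ⊛ y = [-1, -3, -3, 3, -3, 3]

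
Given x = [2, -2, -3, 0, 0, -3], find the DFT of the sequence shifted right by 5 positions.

Time shift by 5: X_shifted[k] = ω_6^(5k) · X[k]
Shifted x = [-2, -3, 0, 0, -3, 2]

DFT(x[n-5]) = [-6, -1.0000+1.7321i, 6.9282i, -4, -6.9282i, -1.0000-1.7321i]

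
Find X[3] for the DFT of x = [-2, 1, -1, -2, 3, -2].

X[3] = Σ(n=0 to 5) x[n] · ω_6^(3n) where ω_6 = e^(-2πi/6)
= (-2)·ω_6^0 + (1)·ω_6^3 + (-1)·ω_6^6 + (-2)·ω_6^9 + (3)·ω_6^12 + (-2)·ω_6^15

X[3] = 3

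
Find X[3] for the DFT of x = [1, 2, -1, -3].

X[3] = Σ(n=0 to 3) x[n] · ω_4^(3n) where ω_4 = e^(-2πi/4)
= (1)·ω_4^0 + (2)·ω_4^3 + (-1)·ω_4^6 + (-3)·ω_4^9

X[3] = 2+5i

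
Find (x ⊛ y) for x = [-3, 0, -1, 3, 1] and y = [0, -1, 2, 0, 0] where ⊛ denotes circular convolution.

(x ⊛ y)[n] = Σ(m=0 to 4) x[m] · y[(n-m) mod 5]

Computing each output sample:
(x ⊛ y)[0] = 5
(x ⊛ y)[1] = 5
(x ⊛ y)[2] = -6
(x ⊛ y)[3] = 1
(x ⊛ y)[4] = -5

x ⊛ y = [5, 5, -6, 1, -5]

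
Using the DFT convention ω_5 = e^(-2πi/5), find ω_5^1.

ω_5^1 = e^(-2πi·1/5)
= cos(-2π·1/5) + i·sin(-2π·1/5)
= cos(-2π/5) + i·sin(-2π/5)

ω_5^1 = cos(-2π/5) + i·sin(-2π/5) = 0.3090-0.9511i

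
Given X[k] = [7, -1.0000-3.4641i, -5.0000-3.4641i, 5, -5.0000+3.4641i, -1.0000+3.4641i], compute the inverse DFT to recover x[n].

x[n] = (1/6) Σ(k=0 to 5) X[k] · e^(2πikn/6)

Computing each x[n]:
x[0] = 0
x[1] = 3
x[2] = 3
x[3] = -1
x[4] = 3
x[5] = -1

x = [0, 3, 3, -1, 3, -1]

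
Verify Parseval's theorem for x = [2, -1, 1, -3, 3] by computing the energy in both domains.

Time domain:
Σ|x[n]|² = |2|² + |-1|² + |1|² + |-3|² + |3|² = 24.0000

Frequency domain:
(1/5)Σ|X[k]|² = (1/5)(|2|² + |4.2361+1.4531i|² + |-0.2361+6.1554i|² + |-0.2361-6.1554i|² + |4.2361-1.4531i|²) = (1/5)·120.0000 = 24.0000

Both sides agree, confirming Parseval's theorem.

Σ|x[n]|² = (1/N)Σ|X[k]|² = 24.0000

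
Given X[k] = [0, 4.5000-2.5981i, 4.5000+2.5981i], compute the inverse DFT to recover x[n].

x[n] = (1/3) Σ(k=0 to 2) X[k] · e^(2πikn/3)

Computing each x[n]:
x[0] = 3
x[1] = 0
x[2] = -3

x = [3, 0, -3]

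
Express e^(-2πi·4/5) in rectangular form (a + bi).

ω_5^4 = e^(-2πi·4/5)
= cos(-2π·4/5) + i·sin(-2π·4/5)
= cos(-8π/5) + i·sin(-8π/5)

ω_5^4 = cos(-8π/5) + i·sin(-8π/5) = 0.3090+0.9511i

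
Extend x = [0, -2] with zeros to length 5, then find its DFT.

Original 2-point DFT: [-2, 2]
Zero-padded 5-point DFT provides frequency interpolation.

DFT_5([x, 0, ...]) = [-2, -0.6180+1.9021i, 1.6180+1.1756i, 1.6180-1.1756i, -0.6180-1.9021i]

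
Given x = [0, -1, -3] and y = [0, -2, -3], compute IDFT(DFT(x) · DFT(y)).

(x ⊛ y)[n] = Σ(m=0 to 2) x[m] · y[(n-m) mod 3]

Computing each output sample:
(x ⊛ y)[0] = 9
(x ⊛ y)[1] = 9
(x ⊛ y)[2] = 2

x ⊛ y = [9, 9, 2]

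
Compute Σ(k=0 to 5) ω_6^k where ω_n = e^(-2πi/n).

Sum of all nth roots of unity equals 0 for n > 1 (geometric series with r ≠ 1).

0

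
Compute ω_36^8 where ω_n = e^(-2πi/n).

ω_36^8 = e^(-2πi·8/36)
= cos(-2π·8/36) + i·sin(-2π·8/36)
= cos(-16π/36) + i·sin(-16π/36)

ω_36^8 = cos(-16π/36) + i·sin(-16π/36) = 0.1736-0.9848i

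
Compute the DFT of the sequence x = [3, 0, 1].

X[k] = Σ(n=0 to 2) x[n] · ω_3^(nk)
where ω_3 = e^(-2πi/3)

Computing each X[k]:
X[0] = 4
X[1] = 2.5000+0.8660i
X[2] = 2.5000-0.8660i

X = [4, 2.5000+0.8660i, 2.5000-0.8660i]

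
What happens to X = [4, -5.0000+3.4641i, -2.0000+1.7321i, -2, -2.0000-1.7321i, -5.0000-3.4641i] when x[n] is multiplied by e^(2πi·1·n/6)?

Modulation property: DFT(ω_6^(-1n)·x[n]) = X[(k-1) mod 6], so circularly shift X by 1 positions.

X[k-1] = [-5.0000-3.4641i, 4, -5.0000+3.4641i, -2.0000+1.7321i, -2, -2.0000-1.7321i]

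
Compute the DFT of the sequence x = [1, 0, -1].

X[k] = Σ(n=0 to 2) x[n] · ω_3^(nk)
where ω_3 = e^(-2πi/3)

Computing each X[k]:
X[0] = 0
X[1] = 1.5000-0.8660i
X[2] = 1.5000+0.8660i

X = [0, 1.5000-0.8660i, 1.5000+0.8660i]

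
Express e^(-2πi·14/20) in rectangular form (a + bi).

ω_20^14 = e^(-2πi·14/20)
= cos(-2π·14/20) + i·sin(-2π·14/20)
= cos(-28π/20) + i·sin(-28π/20)

ω_20^14 = cos(-28π/20) + i·sin(-28π/20) = -0.3090+0.9511i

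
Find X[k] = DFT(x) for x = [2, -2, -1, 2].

X[k] = Σ(n=0 to 3) x[n] · ω_4^(nk)
where ω_4 = e^(-2πi/4)

Computing each X[k]:
X[0] = 1
X[1] = 3+4i
X[2] = 1
X[3] = 3-4i

X = [1, 3+4i, 1, 3-4i]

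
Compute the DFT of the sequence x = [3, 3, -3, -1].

X[k] = Σ(n=0 to 3) x[n] · ω_4^(nk)
where ω_4 = e^(-2πi/4)

Computing each X[k]:
X[0] = 2
X[1] = 6-4i
X[2] = -2
X[3] = 6+4i

X = [2, 6-4i, -2, 6+4i]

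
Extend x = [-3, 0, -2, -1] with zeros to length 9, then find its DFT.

Original 4-point DFT: [-6, -1-1i, -4, -1+1i]
Zero-padded 9-point DFT provides frequency interpolation.

DFT_9([x, 0, ...]) = [-6, -2.8473+2.8356i, -0.6206-0.1820i, -3.0000-1.7321i, -4.0321-0.4195i, -4.0321+0.4195i, -3.0000+1.7321i, -0.6206+0.1820i, -2.8473-2.8356i]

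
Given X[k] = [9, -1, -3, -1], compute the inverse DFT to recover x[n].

x[n] = (1/4) Σ(k=0 to 3) X[k] · e^(2πikn/4)

Computing each x[n]:
x[0] = 1
x[1] = 3
x[2] = 2
x[3] = 3

x = [1, 3, 2, 3]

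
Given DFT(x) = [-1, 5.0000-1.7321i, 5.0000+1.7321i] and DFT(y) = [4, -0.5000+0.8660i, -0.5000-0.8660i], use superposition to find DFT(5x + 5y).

By linearity: DFT(5x + 5y) = 5·DFT(x) + 5·DFT(y)
= 5·[-1, 5.0000-1.7321i, 5.0000+1.7321i] + 5·[4, -0.5000+0.8660i, -0.5000-0.8660i]

Computing element-wise:
Z[0] = 5·(-1) + 5·(4) = 15
Z[1] = 5·(5.0000-1.7321i) + 5·(-0.5000+0.8660i) = 22.5000-4.3305i
Z[2] = 5·(5.0000+1.7321i) + 5·(-0.5000-0.8660i) = 22.5000+4.3305i

DFT(5x + 5y) = 5·X + 5·Y = [15, 22.5000-4.3305i, 22.5000+4.3305i]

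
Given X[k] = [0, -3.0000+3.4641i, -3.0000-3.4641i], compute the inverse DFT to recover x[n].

x[n] = (1/3) Σ(k=0 to 2) X[k] · e^(2πikn/3)

Computing each x[n]:
x[0] = -2
x[1] = -1
x[2] = 3

x = [-2, -1, 3]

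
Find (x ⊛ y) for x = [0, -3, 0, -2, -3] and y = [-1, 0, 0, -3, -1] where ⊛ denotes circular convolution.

(x ⊛ y)[n] = Σ(m=0 to 4) x[m] · y[(n-m) mod 5]

Computing each output sample:
(x ⊛ y)[0] = 3
(x ⊛ y)[1] = 9
(x ⊛ y)[2] = 11
(x ⊛ y)[3] = 5
(x ⊛ y)[4] = 12

x ⊛ y = [3, 9, 11, 5, 12]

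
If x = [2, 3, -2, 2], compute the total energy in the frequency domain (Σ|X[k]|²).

Parseval: Σ|x[n]|² = (1/N)Σ|X[k]|², so Σ|X[k]|² = N·Σ|x[n]|² = 4·21.0000

Σ|X[k]|² = N·Σ|x[n]|² = 4·21.0000 = 84.0000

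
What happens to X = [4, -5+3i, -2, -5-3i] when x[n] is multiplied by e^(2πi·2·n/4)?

Modulation property: DFT(ω_4^(-2n)·x[n]) = X[(k-2) mod 4], so circularly shift X by 2 positions.

X[k-2] = [-2, -5-3i, 4, -5+3i]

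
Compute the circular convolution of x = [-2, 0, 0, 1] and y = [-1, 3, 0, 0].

(x ⊛ y)[n] = Σ(m=0 to 3) x[m] · y[(n-m) mod 4]

Computing each output sample:
(x ⊛ y)[0] = 5
(x ⊛ y)[1] = -6
(x ⊛ y)[2] = 0
(x ⊛ y)[3] = -1

x ⊛ y = [5, -6, 0, -1]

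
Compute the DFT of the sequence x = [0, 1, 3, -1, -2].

X[k] = Σ(n=0 to 4) x[n] · ω_5^(nk)
where ω_5 = e^(-2πi/5)

Computing each X[k]:
X[0] = 1
X[1] = -1.9271-5.2043i
X[2] = 1.4271+2.0409i
X[3] = 1.4271-2.0409i
X[4] = -1.9271+5.2043i

X = [1, -1.9271-5.2043i, 1.4271+2.0409i, 1.4271-2.0409i, -1.9271+5.2043i]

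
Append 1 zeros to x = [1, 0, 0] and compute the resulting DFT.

Original 3-point DFT: [1, 1, 1]
Zero-padded 4-point DFT provides frequency interpolation.

DFT_4([x, 0, ...]) = [1, 1, 1, 1]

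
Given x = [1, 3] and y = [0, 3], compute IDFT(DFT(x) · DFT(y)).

(x ⊛ y)[n] = Σ(m=0 to 1) x[m] · y[(n-m) mod 2]

Computing each output sample:
(x ⊛ y)[0] = 9
(x ⊛ y)[1] = 3

x ⊛ y = [9, 3]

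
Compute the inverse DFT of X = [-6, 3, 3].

x[n] = (1/3) Σ(k=0 to 2) X[k] · e^(2πikn/3)

Computing each x[n]:
x[0] = 0
x[1] = -3
x[2] = -3

x = [0, -3, -3]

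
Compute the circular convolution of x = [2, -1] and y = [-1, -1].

(x ⊛ y)[n] = Σ(m=0 to 1) x[m] · y[(n-m) mod 2]

Computing each output sample:
(x ⊛ y)[0] = -1
(x ⊛ y)[1] = -1

x ⊛ y = [-1, -1]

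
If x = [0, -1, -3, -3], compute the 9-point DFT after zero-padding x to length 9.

Original 4-point DFT: [-7, 3-2i, 1, 3+2i]
Zero-padded 9-point DFT provides frequency interpolation.

DFT_9([x, 0, ...]) = [-7, 0.2130+6.1953i, 4.1454-0.5872i, -1.0000-1.7321i, 0.1416+1.0117i, 0.1416-1.0117i, -1.0000+1.7321i, 4.1454+0.5872i, 0.2130-6.1953i]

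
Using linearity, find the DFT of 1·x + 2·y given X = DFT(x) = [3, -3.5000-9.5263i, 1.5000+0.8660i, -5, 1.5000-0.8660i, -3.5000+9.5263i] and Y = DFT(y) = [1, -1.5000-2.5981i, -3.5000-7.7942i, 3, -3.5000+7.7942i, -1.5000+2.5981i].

By linearity: DFT(1x + 2y) = 1·DFT(x) + 2·DFT(y)
= 1·[3, -3.5000-9.5263i, 1.5000+0.8660i, -5, 1.5000-0.8660i, -3.5000+9.5263i] + 2·[1, -1.5000-2.5981i, -3.5000-7.7942i, 3, -3.5000+7.7942i, -1.5000+2.5981i]

Computing element-wise:
Z[0] = 1·(3) + 2·(1) = 5
Z[1] = 1·(-3.5000-9.5263i) + 2·(-1.5000-2.5981i) = -6.5000-14.7225i
Z[2] = 1·(1.5000+0.8660i) + 2·(-3.5000-7.7942i) = -5.5000-14.7224i
Z[3] = 1·(-5) + 2·(3) = 1
Z[4] = 1·(1.5000-0.8660i) + 2·(-3.5000+7.7942i) = -5.5000+14.7224i
Z[5] = 1·(-3.5000+9.5263i) + 2·(-1.5000+2.5981i) = -6.5000+14.7225i

DFT(1x + 2y) = 1·X + 2·Y = [5, -6.5000-14.7225i, -5.5000-14.7224i, 1, -5.5000+14.7224i, -6.5000+14.7225i]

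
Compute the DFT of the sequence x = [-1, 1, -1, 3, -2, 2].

X[k] = Σ(n=0 to 5) x[n] · ω_6^(nk)
where ω_6 = e^(-2πi/6)

Computing each X[k]:
X[0] = 2
X[1] = -1
X[2] = 2.0000+1.7321i
X[3] = -10
X[4] = 2.0000-1.7321i
X[5] = -1

X = [2, -1, 2.0000+1.7321i, -10, 2.0000-1.7321i, -1]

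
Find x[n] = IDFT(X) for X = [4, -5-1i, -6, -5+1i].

x[n] = (1/4) Σ(k=0 to 3) X[k] · e^(2πikn/4)

Computing each x[n]:
x[0] = -3
x[1] = 3
x[2] = 2
x[3] = 2

x = [-3, 3, 2, 2]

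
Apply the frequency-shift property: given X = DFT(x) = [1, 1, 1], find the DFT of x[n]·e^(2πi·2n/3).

Modulation property: DFT(ω_3^(-2n)·x[n]) = X[(k-2) mod 3], so circularly shift X by 2 positions.

X[k-2] = [1, 1, 1]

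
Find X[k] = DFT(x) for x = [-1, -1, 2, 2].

X[k] = Σ(n=0 to 3) x[n] · ω_4^(nk)
where ω_4 = e^(-2πi/4)

Computing each X[k]:
X[0] = 2
X[1] = -3+3i
X[2] = 0
X[3] = -3-3i

X = [2, -3+3i, 0, -3-3i]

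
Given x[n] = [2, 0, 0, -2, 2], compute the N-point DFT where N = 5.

X[k] = Σ(n=0 to 4) x[n] · ω_5^(nk)
where ω_5 = e^(-2πi/5)

Computing each X[k]:
X[0] = 2
X[1] = 4.2361+0.7265i
X[2] = -0.2361+3.0777i
X[3] = -0.2361-3.0777i
X[4] = 4.2361-0.7265i

X = [2, 4.2361+0.7265i, -0.2361+3.0777i, -0.2361-3.0777i, 4.2361-0.7265i]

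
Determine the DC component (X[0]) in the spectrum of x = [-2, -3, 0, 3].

X[0] = Σ(n=0 to 3) x[n] · ω_4^0 = Σ x[n]
= (-2) + (-3) + (0) + (3)

X[0] = -2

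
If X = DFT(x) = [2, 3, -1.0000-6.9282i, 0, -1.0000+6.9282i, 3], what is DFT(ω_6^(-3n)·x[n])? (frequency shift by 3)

Modulation property: DFT(ω_6^(-3n)·x[n]) = X[(k-3) mod 6], so circularly shift X by 3 positions.

X[k-3] = [0, -1.0000+6.9282i, 3, 2, 3, -1.0000-6.9282i]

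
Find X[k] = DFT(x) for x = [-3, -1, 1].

X[k] = Σ(n=0 to 2) x[n] · ω_3^(nk)
where ω_3 = e^(-2πi/3)

Computing each X[k]:
X[0] = -3
X[1] = -3.0000+1.7321i
X[2] = -3.0000-1.7321i

X = [-3, -3.0000+1.7321i, -3.0000-1.7321i]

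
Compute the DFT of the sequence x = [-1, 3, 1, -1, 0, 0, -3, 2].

X[k] = Σ(n=0 to 7) x[n] · ω_8^(nk)
where ω_8 = e^(-2πi/8)

Computing each X[k]:
X[0] = 1
X[1] = 3.2426-4.0000i
X[2] = 1-2i
X[3] = -5.2426+4.0000i
X[4] = -7
X[5] = -5.2426-4.0000i
X[6] = 1+2i
X[7] = 3.2426+4.0000i

X = [1, 3.2426-4.0000i, 1-2i, -5.2426+4.0000i, -7, -5.2426-4.0000i, 1+2i, 3.2426+4.0000i]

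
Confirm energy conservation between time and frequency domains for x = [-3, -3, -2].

Time domain:
Σ|x[n]|² = |-3|² + |-3|² + |-2|² = 22.0000

Frequency domain:
(1/3)Σ|X[k]|² = (1/3)(|-8|² + |-0.5000+0.8660i|² + |-0.5000-0.8660i|²) = (1/3)·66.0000 = 22.0000

Both sides agree, confirming Parseval's theorem.

Σ|x[n]|² = (1/N)Σ|X[k]|² = 22.0000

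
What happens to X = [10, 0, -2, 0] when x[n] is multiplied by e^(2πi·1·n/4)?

Modulation property: DFT(ω_4^(-1n)·x[n]) = X[(k-1) mod 4], so circularly shift X by 1 positions.

X[k-1] = [0, 10, 0, -2]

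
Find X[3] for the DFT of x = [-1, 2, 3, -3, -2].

X[3] = Σ(n=0 to 4) x[n] · ω_5^(3n) where ω_5 = e^(-2πi/5)
= (-1)·ω_5^0 + (2)·ω_5^3 + (3)·ω_5^6 + (-3)·ω_5^9 + (-2)·ω_5^12

X[3] = -1.0000-3.3552i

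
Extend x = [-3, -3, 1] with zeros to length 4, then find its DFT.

Original 3-point DFT: [-5, -2.0000+3.4641i, -2.0000-3.4641i]
Zero-padded 4-point DFT provides frequency interpolation.

DFT_4([x, 0, ...]) = [-5, -4+3i, 1, -4-3i]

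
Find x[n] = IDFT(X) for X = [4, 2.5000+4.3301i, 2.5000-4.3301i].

x[n] = (1/3) Σ(k=0 to 2) X[k] · e^(2πikn/3)

Computing each x[n]:
x[0] = 3
x[1] = -2
x[2] = 3

x = [3, -2, 3]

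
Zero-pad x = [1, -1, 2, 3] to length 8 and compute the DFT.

Original 4-point DFT: [5, -1+4i, 1, -1-4i]
Zero-padded 8-point DFT provides frequency interpolation.

DFT_8([x, 0, ...]) = [5, -1.8284-3.4142i, -1+4i, 3.8284+0.5858i, 1, 3.8284-0.5858i, -1-4i, -1.8284+3.4142i]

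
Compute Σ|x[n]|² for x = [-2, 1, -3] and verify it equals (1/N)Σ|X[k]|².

Time domain:
Σ|x[n]|² = |-2|² + |1|² + |-3|² = 14.0000

Frequency domain:
(1/3)Σ|X[k]|² = (1/3)(|-4|² + |-1.0000-3.4641i|² + |-1.0000+3.4641i|²) = (1/3)·42.0000 = 14.0000

Both sides agree, confirming Parseval's theorem.

Σ|x[n]|² = (1/N)Σ|X[k]|² = 14.0000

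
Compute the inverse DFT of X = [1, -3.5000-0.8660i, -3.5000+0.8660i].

x[n] = (1/3) Σ(k=0 to 2) X[k] · e^(2πikn/3)

Computing each x[n]:
x[0] = -2
x[1] = 2
x[2] = 1

x = [-2, 2, 1]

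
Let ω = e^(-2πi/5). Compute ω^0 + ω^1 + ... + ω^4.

Sum of all nth roots of unity equals 0 for n > 1 (geometric series with r ≠ 1).

0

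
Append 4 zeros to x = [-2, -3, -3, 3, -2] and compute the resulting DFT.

Original 5-point DFT: [-7, -3.5451+4.4778i, 2.0451-5.1186i, 2.0451+5.1186i, -3.5451-4.4778i]
Zero-padded 9-point DFT provides frequency interpolation.

DFT_9([x, 0, ...]) = [-7, -4.4397+2.9688i, -2.7340+5.2930i, 5.0000+1.7321i, -3.3264-5.4700i, -3.3264+5.4700i, 5.0000-1.7321i, -2.7340-5.2930i, -4.4397-2.9688i]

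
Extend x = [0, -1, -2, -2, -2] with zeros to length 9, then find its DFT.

Original 5-point DFT: [-7, 2.3090-0.9511i, 1.1910-0.5878i, 1.1910+0.5878i, 2.3090+0.9511i]
Zero-padded 9-point DFT provides frequency interpolation.

DFT_9([x, 0, ...]) = [-7, 1.7660+5.0285i, 1.1736-1.3488i, 0.5000+0.8660i, 0.0603-1.1811i, 0.0603+1.1811i, 0.5000-0.8660i, 1.1736+1.3488i, 1.7660-5.0285i]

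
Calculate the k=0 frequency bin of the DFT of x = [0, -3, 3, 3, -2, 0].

X[0] = Σ(n=0 to 5) x[n] · ω_6^0 = Σ x[n]
= (0) + (-3) + (3) + (3) + (-2) + (0)

X[0] = 1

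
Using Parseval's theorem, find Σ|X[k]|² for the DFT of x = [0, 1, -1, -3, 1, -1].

Parseval: Σ|x[n]|² = (1/N)Σ|X[k]|², so Σ|X[k]|² = N·Σ|x[n]|² = 6·13.0000

Σ|X[k]|² = N·Σ|x[n]|² = 6·13.0000 = 78.0000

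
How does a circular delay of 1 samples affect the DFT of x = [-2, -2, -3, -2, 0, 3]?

Time shift by 1: X_shifted[k] = ω_6^(1k) · X[k]
Shifted x = [3, -2, -2, -3, -2, 0]

DFT(x[n-1]) = [-6, 7.0000+1.7321i, 3.0000+1.7321i, 4, 3.0000-1.7321i, 7.0000-1.7321i]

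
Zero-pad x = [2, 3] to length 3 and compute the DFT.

Original 2-point DFT: [5, -1]
Zero-padded 3-point DFT provides frequency interpolation.

DFT_3([x, 0, ...]) = [5, 0.5000-2.5981i, 0.5000+2.5981i]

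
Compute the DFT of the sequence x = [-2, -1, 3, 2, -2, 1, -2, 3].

X[k] = Σ(n=0 to 7) x[n] · ω_8^(nk)
where ω_8 = e^(-2πi/8)

Computing each X[k]:
X[0] = 2
X[1] = -0.7071-2.8787i
X[2] = -5+5i
X[3] = 0.7071+7.1213i
X[4] = -8
X[5] = 0.7071-7.1213i
X[6] = -5-5i
X[7] = -0.7071+2.8787i

X = [2, -0.7071-2.8787i, -5+5i, 0.7071+7.1213i, -8, 0.7071-7.1213i, -5-5i, -0.7071+2.8787i]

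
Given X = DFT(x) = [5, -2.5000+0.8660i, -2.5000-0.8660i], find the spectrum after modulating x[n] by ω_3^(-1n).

Modulation property: DFT(ω_3^(-1n)·x[n]) = X[(k-1) mod 3], so circularly shift X by 1 positions.

X[k-1] = [-2.5000-0.8660i, 5, -2.5000+0.8660i]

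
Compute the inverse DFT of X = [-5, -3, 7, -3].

x[n] = (1/4) Σ(k=0 to 3) X[k] · e^(2πikn/4)

Computing each x[n]:
x[0] = -1
x[1] = -3
x[2] = 2
x[3] = -3

x = [-1, -3, 2, -3]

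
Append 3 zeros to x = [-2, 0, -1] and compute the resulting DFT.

Original 3-point DFT: [-3, -1.5000-0.8660i, -1.5000+0.8660i]
Zero-padded 6-point DFT provides frequency interpolation.

DFT_6([x, 0, ...]) = [-3, -1.5000+0.8660i, -1.5000-0.8660i, -3, -1.5000+0.8660i, -1.5000-0.8660i]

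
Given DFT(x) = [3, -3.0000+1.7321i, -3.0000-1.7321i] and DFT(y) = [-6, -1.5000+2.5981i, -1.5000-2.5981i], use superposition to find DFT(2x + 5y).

By linearity: DFT(2x + 5y) = 2·DFT(x) + 5·DFT(y)
= 2·[3, -3.0000+1.7321i, -3.0000-1.7321i] + 5·[-6, -1.5000+2.5981i, -1.5000-2.5981i]

Computing element-wise:
Z[0] = 2·(3) + 5·(-6) = -24
Z[1] = 2·(-3.0000+1.7321i) + 5·(-1.5000+2.5981i) = -13.5000+16.4547i
Z[2] = 2·(-3.0000-1.7321i) + 5·(-1.5000-2.5981i) = -13.5000-16.4547i

DFT(2x + 5y) = 2·X + 5·Y = [-24, -13.5000+16.4547i, -13.5000-16.4547i]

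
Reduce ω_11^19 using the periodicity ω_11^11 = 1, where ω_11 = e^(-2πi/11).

Since ω_11^11 = 1, powers reduce modulo 11.
19 mod 11 = 8
So ω_11^19 = ω_11^8 = e^(-2πi·8/11)

ω_11^19 = ω_11^8 = -0.1423+0.9898i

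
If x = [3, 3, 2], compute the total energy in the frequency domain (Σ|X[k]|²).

Parseval: Σ|x[n]|² = (1/N)Σ|X[k]|², so Σ|X[k]|² = N·Σ|x[n]|² = 3·22.0000

Σ|X[k]|² = N·Σ|x[n]|² = 3·22.0000 = 66.0000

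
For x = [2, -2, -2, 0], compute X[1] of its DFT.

X[1] = Σ(n=0 to 3) x[n] · ω_4^(1n) where ω_4 = e^(-2πi/4)
= (2)·ω_4^0 + (-2)·ω_4^1 + (-2)·ω_4^2 + (0)·ω_4^3

X[1] = 4+2i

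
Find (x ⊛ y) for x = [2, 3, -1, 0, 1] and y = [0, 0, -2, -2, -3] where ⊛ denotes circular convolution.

(x ⊛ y)[n] = Σ(m=0 to 4) x[m] · y[(n-m) mod 5]

Computing each output sample:
(x ⊛ y)[0] = -7
(x ⊛ y)[1] = 1
(x ⊛ y)[2] = -6
(x ⊛ y)[3] = -13
(x ⊛ y)[4] = -10

x ⊛ y = [-7, 1, -6, -13, -10]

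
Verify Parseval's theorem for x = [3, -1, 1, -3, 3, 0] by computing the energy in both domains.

Time domain:
Σ|x[n]|² = |3|² + |-1|² + |1|² + |-3|² + |3|² + |0|² = 29.0000

Frequency domain:
(1/6)Σ|X[k]|² = (1/6)(|3|² + |3.5000+2.5981i|² + |-1.5000-0.8660i|² + |11|² + |-1.5000+0.8660i|² + |3.5000-2.5981i|²) = (1/6)·174.0000 = 29.0000

Both sides agree, confirming Parseval's theorem.

Σ|x[n]|² = (1/N)Σ|X[k]|² = 29.0000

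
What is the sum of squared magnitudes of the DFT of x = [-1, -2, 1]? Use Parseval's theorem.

Parseval: Σ|x[n]|² = (1/N)Σ|X[k]|², so Σ|X[k]|² = N·Σ|x[n]|² = 3·6.0000

Σ|X[k]|² = N·Σ|x[n]|² = 3·6.0000 = 18.0000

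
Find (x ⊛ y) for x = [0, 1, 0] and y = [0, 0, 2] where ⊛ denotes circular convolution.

(x ⊛ y)[n] = Σ(m=0 to 2) x[m] · y[(n-m) mod 3]

Computing each output sample:
(x ⊛ y)[0] = 2
(x ⊛ y)[1] = 0
(x ⊛ y)[2] = 0

x ⊛ y = [2, 0, 0]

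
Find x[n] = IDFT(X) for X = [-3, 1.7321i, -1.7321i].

x[n] = (1/3) Σ(k=0 to 2) X[k] · e^(2πikn/3)

Computing each x[n]:
x[0] = -1
x[1] = -2
x[2] = 0

x = [-1, -2, 0]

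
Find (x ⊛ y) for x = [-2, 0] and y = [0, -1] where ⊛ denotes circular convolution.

(x ⊛ y)[n] = Σ(m=0 to 1) x[m] · y[(n-m) mod 2]

Computing each output sample:
(x ⊛ y)[0] = 0
(x ⊛ y)[1] = 2

x ⊛ y = [0, 2]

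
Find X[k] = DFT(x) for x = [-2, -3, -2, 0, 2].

X[k] = Σ(n=0 to 4) x[n] · ω_5^(nk)
where ω_5 = e^(-2πi/5)

Computing each X[k]:
X[0] = -5
X[1] = -0.6910+5.9309i
X[2] = -1.8090+1.0368i
X[3] = -1.8090-1.0368i
X[4] = -0.6910-5.9309i

X = [-5, -0.6910+5.9309i, -1.8090+1.0368i, -1.8090-1.0368i, -0.6910-5.9309i]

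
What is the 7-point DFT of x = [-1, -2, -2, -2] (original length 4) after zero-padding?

Original 4-point DFT: [-7, 1, 1, 1]
Zero-padded 7-point DFT provides frequency interpolation.

DFT_7([x, 0, ...]) = [-7, 4.3813i, -0.4816i, 1.2540i, -1.2540i, 0.4816i, -4.3813i]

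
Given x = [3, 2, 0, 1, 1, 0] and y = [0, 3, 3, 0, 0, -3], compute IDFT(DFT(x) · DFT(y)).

(x ⊛ y)[n] = Σ(m=0 to 5) x[m] · y[(n-m) mod 6]

Computing each output sample:
(x ⊛ y)[0] = -3
(x ⊛ y)[1] = 9
(x ⊛ y)[2] = 12
(x ⊛ y)[3] = 3
(x ⊛ y)[4] = 3
(x ⊛ y)[5] = -3

x ⊛ y = [-3, 9, 12, 3, 3, -3]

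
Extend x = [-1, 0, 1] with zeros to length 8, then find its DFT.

Original 3-point DFT: [0, -1.5000+0.8660i, -1.5000-0.8660i]
Zero-padded 8-point DFT provides frequency interpolation.

DFT_8([x, 0, ...]) = [0, -1-1i, -2, -1+1i, 0, -1-1i, -2, -1+1i]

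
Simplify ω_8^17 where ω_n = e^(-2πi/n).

Since ω_8^8 = 1, powers reduce modulo 8.
17 mod 8 = 1
So ω_8^17 = ω_8^1 = e^(-2πi·1/8)

ω_8^17 = ω_8^1 = 0.7071-0.7071i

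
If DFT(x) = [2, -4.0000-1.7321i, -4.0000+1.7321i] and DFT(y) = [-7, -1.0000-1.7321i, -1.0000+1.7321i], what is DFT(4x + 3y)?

By linearity: DFT(4x + 3y) = 4·DFT(x) + 3·DFT(y)
= 4·[2, -4.0000-1.7321i, -4.0000+1.7321i] + 3·[-7, -1.0000-1.7321i, -1.0000+1.7321i]

Computing element-wise:
Z[0] = 4·(2) + 3·(-7) = -13
Z[1] = 4·(-4.0000-1.7321i) + 3·(-1.0000-1.7321i) = -19.0000-12.1247i
Z[2] = 4·(-4.0000+1.7321i) + 3·(-1.0000+1.7321i) = -19.0000+12.1247i

DFT(4x + 3y) = 4·X + 3·Y = [-13, -19.0000-12.1247i, -19.0000+12.1247i]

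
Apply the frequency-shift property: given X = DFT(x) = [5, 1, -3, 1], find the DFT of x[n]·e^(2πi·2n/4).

Modulation property: DFT(ω_4^(-2n)·x[n]) = X[(k-2) mod 4], so circularly shift X by 2 positions.

X[k-2] = [-3, 1, 5, 1]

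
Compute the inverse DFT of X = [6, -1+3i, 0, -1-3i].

x[n] = (1/4) Σ(k=0 to 3) X[k] · e^(2πikn/4)

Computing each x[n]:
x[0] = 1
x[1] = 0
x[2] = 2
x[3] = 3

x = [1, 0, 2, 3]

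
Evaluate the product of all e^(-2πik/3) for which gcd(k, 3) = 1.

The primitive 3rd roots of unity are ω_3^k for k coprime to 3: k ∈ {1, 2}
Their product equals the constant term of the cyclotomic polynomial Φ_3(x) up to sign.
For n ≥ 3, the product of all primitive nth roots of unity is 1. (For n=1 it is 1; for n=2 it is -1.)

1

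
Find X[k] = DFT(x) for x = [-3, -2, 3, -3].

X[k] = Σ(n=0 to 3) x[n] · ω_4^(nk)
where ω_4 = e^(-2πi/4)

Computing each X[k]:
X[0] = -5
X[1] = -6-1i
X[2] = 5
X[3] = -6+1i

X = [-5, -6-1i, 5, -6+1i]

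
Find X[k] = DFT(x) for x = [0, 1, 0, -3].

X[k] = Σ(n=0 to 3) x[n] · ω_4^(nk)
where ω_4 = e^(-2πi/4)

Computing each X[k]:
X[0] = -2
X[1] = -4i
X[2] = 2
X[3] = 4i

X = [-2, -4i, 2, 4i]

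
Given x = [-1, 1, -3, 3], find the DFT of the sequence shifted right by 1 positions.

Time shift by 1: X_shifted[k] = ω_4^(1k) · X[k]
Shifted x = [3, -1, 1, -3]

DFT(x[n-1]) = [0, 2-2i, 8, 2+2i]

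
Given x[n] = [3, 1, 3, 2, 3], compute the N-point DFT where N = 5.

X[k] = Σ(n=0 to 4) x[n] · ω_5^(nk)
where ω_5 = e^(-2πi/5)

Computing each X[k]:
X[0] = 12
X[1] = 0.1910+1.3143i
X[2] = 1.3090+2.1266i
X[3] = 1.3090-2.1266i
X[4] = 0.1910-1.3143i

X = [12, 0.1910+1.3143i, 1.3090+2.1266i, 1.3090-2.1266i, 0.1910-1.3143i]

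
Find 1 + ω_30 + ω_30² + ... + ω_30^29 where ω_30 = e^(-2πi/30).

Sum of all nth roots of unity equals 0 for n > 1 (geometric series with r ≠ 1).

0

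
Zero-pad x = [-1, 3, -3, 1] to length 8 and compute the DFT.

Original 4-point DFT: [0, 2-2i, -8, 2+2i]
Zero-padded 8-point DFT provides frequency interpolation.

DFT_8([x, 0, ...]) = [0, 0.4142+0.1716i, 2-2i, -2.4142-5.8284i, -8, -2.4142+5.8284i, 2+2i, 0.4142-0.1716i]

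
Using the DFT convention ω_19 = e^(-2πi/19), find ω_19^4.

ω_19^4 = e^(-2πi·4/19)
= cos(-2π·4/19) + i·sin(-2π·4/19)
= cos(-8π/19) + i·sin(-8π/19)

ω_19^4 = cos(-8π/19) + i·sin(-8π/19) = 0.2455-0.9694i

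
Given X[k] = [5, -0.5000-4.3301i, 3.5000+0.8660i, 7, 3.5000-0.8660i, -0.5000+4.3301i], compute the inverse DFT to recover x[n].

x[n] = (1/6) Σ(k=0 to 5) X[k] · e^(2πikn/6)

Computing each x[n]:
x[0] = 3
x[1] = 0
x[2] = 3
x[3] = 1
x[4] = 0
x[5] = -2

x = [3, 0, 3, 1, 0, -2]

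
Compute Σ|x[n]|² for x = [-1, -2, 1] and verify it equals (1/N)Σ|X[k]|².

Time domain:
Σ|x[n]|² = |-1|² + |-2|² + |1|² = 6.0000

Frequency domain:
(1/3)Σ|X[k]|² = (1/3)(|-2|² + |-0.5000+2.5981i|² + |-0.5000-2.5981i|²) = (1/3)·18.0000 = 6.0000

Both sides agree, confirming Parseval's theorem.

Σ|x[n]|² = (1/N)Σ|X[k]|² = 6.0000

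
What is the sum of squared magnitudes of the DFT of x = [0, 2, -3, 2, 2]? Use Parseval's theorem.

Parseval: Σ|x[n]|² = (1/N)Σ|X[k]|², so Σ|X[k]|² = N·Σ|x[n]|² = 5·21.0000

Σ|X[k]|² = N·Σ|x[n]|² = 5·21.0000 = 105.0000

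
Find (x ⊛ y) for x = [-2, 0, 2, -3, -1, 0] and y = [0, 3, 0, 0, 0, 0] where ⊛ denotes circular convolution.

(x ⊛ y)[n] = Σ(m=0 to 5) x[m] · y[(n-m) mod 6]

Computing each output sample:
(x ⊛ y)[0] = 0
(x ⊛ y)[1] = -6
(x ⊛ y)[2] = 0
(x ⊛ y)[3] = 6
(x ⊛ y)[4] = -9
(x ⊛ y)[5] = -3

x ⊛ y = [0, -6, 0, 6, -9, -3]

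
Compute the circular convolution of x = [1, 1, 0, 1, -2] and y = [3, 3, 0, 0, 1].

(x ⊛ y)[n] = Σ(m=0 to 4) x[m] · y[(n-m) mod 5]

Computing each output sample:
(x ⊛ y)[0] = -2
(x ⊛ y)[1] = 6
(x ⊛ y)[2] = 4
(x ⊛ y)[3] = 1
(x ⊛ y)[4] = -2

x ⊛ y = [-2, 6, 4, 1, -2]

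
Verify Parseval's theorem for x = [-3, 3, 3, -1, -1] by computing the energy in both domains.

Time domain:
Σ|x[n]|² = |-3|² + |3|² + |3|² + |-1|² + |-1|² = 29.0000

Frequency domain:
(1/5)Σ|X[k]|² = (1/5)(|1|² + |-4.0000-6.1554i|² + |-4.0000+1.4531i|² + |-4.0000-1.4531i|² + |-4.0000+6.1554i|²) = (1/5)·145.0000 = 29.0000

Both sides agree, confirming Parseval's theorem.

Σ|x[n]|² = (1/N)Σ|X[k]|² = 29.0000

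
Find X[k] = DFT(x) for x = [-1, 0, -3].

X[k] = Σ(n=0 to 2) x[n] · ω_3^(nk)
where ω_3 = e^(-2πi/3)

Computing each X[k]:
X[0] = -4
X[1] = 0.5000-2.5981i
X[2] = 0.5000+2.5981i

X = [-4, 0.5000-2.5981i, 0.5000+2.5981i]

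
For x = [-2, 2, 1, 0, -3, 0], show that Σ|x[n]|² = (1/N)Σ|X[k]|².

Time domain:
Σ|x[n]|² = |-2|² + |2|² + |1|² + |0|² + |-3|² + |0|² = 18.0000

Frequency domain:
(1/6)Σ|X[k]|² = (1/6)(|-2|² + |-5.1962i|² + |-2.0000+1.7321i|² + |-6|² + |-2.0000-1.7321i|² + |5.1962i|²) = (1/6)·108.0000 = 18.0000

Both sides agree, confirming Parseval's theorem.

Σ|x[n]|² = (1/N)Σ|X[k]|² = 18.0000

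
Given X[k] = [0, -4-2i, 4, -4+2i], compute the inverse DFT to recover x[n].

x[n] = (1/4) Σ(k=0 to 3) X[k] · e^(2πikn/4)

Computing each x[n]:
x[0] = -1
x[1] = 0
x[2] = 3
x[3] = -2

x = [-1, 0, 3, -2]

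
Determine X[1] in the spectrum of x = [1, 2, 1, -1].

X[1] = Σ(n=0 to 3) x[n] · ω_4^(1n) where ω_4 = e^(-2πi/4)
= (1)·ω_4^0 + (2)·ω_4^1 + (1)·ω_4^2 + (-1)·ω_4^3

X[1] = -3i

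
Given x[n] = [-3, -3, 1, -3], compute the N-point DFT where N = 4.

X[k] = Σ(n=0 to 3) x[n] · ω_4^(nk)
where ω_4 = e^(-2πi/4)

Computing each X[k]:
X[0] = -8
X[1] = -4
X[2] = 4
X[3] = -4

X = [-8, -4, 4, -4]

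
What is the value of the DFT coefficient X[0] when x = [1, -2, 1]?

X[0] = Σ(n=0 to 2) x[n] · ω_3^0 = Σ x[n]
= (1) + (-2) + (1)

X[0] = 0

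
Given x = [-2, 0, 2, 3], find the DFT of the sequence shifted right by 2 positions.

Time shift by 2: X_shifted[k] = ω_4^(2k) · X[k]
Shifted x = [2, 3, -2, 0]

DFT(x[n-2]) = [3, 4-3i, -3, 4+3i]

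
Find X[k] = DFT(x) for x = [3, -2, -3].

X[k] = Σ(n=0 to 2) x[n] · ω_3^(nk)
where ω_3 = e^(-2πi/3)

Computing each X[k]:
X[0] = -2
X[1] = 5.5000-0.8660i
X[2] = 5.5000+0.8660i

X = [-2, 5.5000-0.8660i, 5.5000+0.8660i]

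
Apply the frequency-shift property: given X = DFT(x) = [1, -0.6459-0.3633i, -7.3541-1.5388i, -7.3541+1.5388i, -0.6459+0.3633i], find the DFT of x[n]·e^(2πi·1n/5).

Modulation property: DFT(ω_5^(-1n)·x[n]) = X[(k-1) mod 5], so circularly shift X by 1 positions.

X[k-1] = [-0.6459+0.3633i, 1, -0.6459-0.3633i, -7.3541-1.5388i, -7.3541+1.5388i]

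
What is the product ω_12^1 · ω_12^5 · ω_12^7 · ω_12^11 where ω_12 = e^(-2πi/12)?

The primitive 12th roots of unity are ω_12^k for k coprime to 12: k ∈ {1, 5, 7, 11}
Their product equals the constant term of the cyclotomic polynomial Φ_12(x) up to sign.
For n ≥ 3, the product of all primitive nth roots of unity is 1. (For n=1 it is 1; for n=2 it is -1.)

1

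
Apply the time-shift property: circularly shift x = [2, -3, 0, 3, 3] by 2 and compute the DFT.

Time shift by 2: X_shifted[k] = ω_5^(2k) · X[k]
Shifted x = [3, 3, 2, -3, 0]

DFT(x[n-2]) = [5, 4.7361-5.7921i, 0.2639+2.9919i, 0.2639-2.9919i, 4.7361+5.7921i]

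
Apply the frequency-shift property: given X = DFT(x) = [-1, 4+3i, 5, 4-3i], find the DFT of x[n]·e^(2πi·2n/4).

Modulation property: DFT(ω_4^(-2n)·x[n]) = X[(k-2) mod 4], so circularly shift X by 2 positions.

X[k-2] = [5, 4-3i, -1, 4+3i]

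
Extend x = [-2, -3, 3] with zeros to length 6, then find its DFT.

Original 3-point DFT: [-2, -2.0000+5.1962i, -2.0000-5.1962i]
Zero-padded 6-point DFT provides frequency interpolation.

DFT_6([x, 0, ...]) = [-2, -5, -2.0000+5.1962i, 4, -2.0000-5.1962i, -5]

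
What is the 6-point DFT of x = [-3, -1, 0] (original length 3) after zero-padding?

Original 3-point DFT: [-4, -2.5000+0.8660i, -2.5000-0.8660i]
Zero-padded 6-point DFT provides frequency interpolation.

DFT_6([x, 0, ...]) = [-4, -3.5000+0.8660i, -2.5000+0.8660i, -2, -2.5000-0.8660i, -3.5000-0.8660i]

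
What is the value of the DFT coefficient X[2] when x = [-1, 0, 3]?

X[2] = Σ(n=0 to 2) x[n] · ω_3^(2n) where ω_3 = e^(-2πi/3)
= (-1)·ω_3^0 + (0)·ω_3^2 + (3)·ω_3^4

X[2] = -2.5000-2.5981i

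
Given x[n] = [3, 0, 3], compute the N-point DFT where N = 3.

X[k] = Σ(n=0 to 2) x[n] · ω_3^(nk)
where ω_3 = e^(-2πi/3)

Computing each X[k]:
X[0] = 6
X[1] = 1.5000+2.5981i
X[2] = 1.5000-2.5981i

X = [6, 1.5000+2.5981i, 1.5000-2.5981i]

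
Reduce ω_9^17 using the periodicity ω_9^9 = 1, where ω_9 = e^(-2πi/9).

Since ω_9^9 = 1, powers reduce modulo 9.
17 mod 9 = 8
So ω_9^17 = ω_9^8 = e^(-2πi·8/9)

ω_9^17 = ω_9^8 = 0.7660+0.6428i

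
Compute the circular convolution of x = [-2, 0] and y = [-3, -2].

(x ⊛ y)[n] = Σ(m=0 to 1) x[m] · y[(n-m) mod 2]

Computing each output sample:
(x ⊛ y)[0] = 6
(x ⊛ y)[1] = 4

x ⊛ y = [6, 4]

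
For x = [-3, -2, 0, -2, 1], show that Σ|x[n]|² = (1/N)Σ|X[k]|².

Time domain:
Σ|x[n]|² = |-3|² + |-2|² + |0|² + |-2|² + |1|² = 18.0000

Frequency domain:
(1/5)Σ|X[k]|² = (1/5)(|-6|² + |-1.6910+1.6776i|² + |-2.8090+3.6655i|² + |-2.8090-3.6655i|² + |-1.6910-1.6776i|²) = (1/5)·90.0000 = 18.0000

Both sides agree, confirming Parseval's theorem.

Σ|x[n]|² = (1/N)Σ|X[k]|² = 18.0000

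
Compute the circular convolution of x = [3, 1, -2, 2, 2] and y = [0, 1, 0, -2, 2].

(x ⊛ y)[n] = Σ(m=0 to 4) x[m] · y[(n-m) mod 5]

Computing each output sample:
(x ⊛ y)[0] = 8
(x ⊛ y)[1] = -5
(x ⊛ y)[2] = 1
(x ⊛ y)[3] = -4
(x ⊛ y)[4] = 6

x ⊛ y = [8, -5, 1, -4, 6]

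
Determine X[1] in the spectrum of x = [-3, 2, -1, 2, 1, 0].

X[1] = Σ(n=0 to 5) x[n] · ω_6^(1n) where ω_6 = e^(-2πi/6)
= (-3)·ω_6^0 + (2)·ω_6^1 + (-1)·ω_6^2 + (2)·ω_6^3 + (1)·ω_6^4 + (0)·ω_6^5

X[1] = -4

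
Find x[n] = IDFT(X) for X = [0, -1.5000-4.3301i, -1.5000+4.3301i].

x[n] = (1/3) Σ(k=0 to 2) X[k] · e^(2πikn/3)

Computing each x[n]:
x[0] = -1
x[1] = 3
x[2] = -2

x = [-1, 3, -2]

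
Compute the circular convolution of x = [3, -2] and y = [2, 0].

(x ⊛ y)[n] = Σ(m=0 to 1) x[m] · y[(n-m) mod 2]

Computing each output sample:
(x ⊛ y)[0] = 6
(x ⊛ y)[1] = -4

x ⊛ y = [6, -4]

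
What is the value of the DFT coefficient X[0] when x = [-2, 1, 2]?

X[0] = Σ(n=0 to 2) x[n] · ω_3^0 = Σ x[n]
= (-2) + (1) + (2)

X[0] = 1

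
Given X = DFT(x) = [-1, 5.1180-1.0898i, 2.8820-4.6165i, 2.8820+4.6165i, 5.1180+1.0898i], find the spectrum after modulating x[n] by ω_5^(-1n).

Modulation property: DFT(ω_5^(-1n)·x[n]) = X[(k-1) mod 5], so circularly shift X by 1 positions.

X[k-1] = [5.1180+1.0898i, -1, 5.1180-1.0898i, 2.8820-4.6165i, 2.8820+4.6165i]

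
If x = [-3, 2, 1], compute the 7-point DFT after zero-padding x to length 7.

Original 3-point DFT: [0, -4.5000-0.8660i, -4.5000+0.8660i]
Zero-padded 7-point DFT provides frequency interpolation.

DFT_7([x, 0, ...]) = [0, -1.9755-2.5386i, -4.3460-1.5160i, -4.1784-0.0859i, -4.1784+0.0859i, -4.3460+1.5160i, -1.9755+2.5386i]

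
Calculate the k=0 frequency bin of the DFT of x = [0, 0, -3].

X[0] = Σ(n=0 to 2) x[n] · ω_3^0 = Σ x[n]
= (0) + (0) + (-3)

X[0] = -3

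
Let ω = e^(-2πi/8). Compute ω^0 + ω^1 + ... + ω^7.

Sum of all nth roots of unity equals 0 for n > 1 (geometric series with r ≠ 1).

0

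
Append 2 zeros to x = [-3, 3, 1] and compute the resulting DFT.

Original 3-point DFT: [1, -5.0000-1.7321i, -5.0000+1.7321i]
Zero-padded 5-point DFT provides frequency interpolation.

DFT_5([x, 0, ...]) = [1, -2.8820-3.4410i, -5.1180-0.8123i, -5.1180+0.8123i, -2.8820+3.4410i]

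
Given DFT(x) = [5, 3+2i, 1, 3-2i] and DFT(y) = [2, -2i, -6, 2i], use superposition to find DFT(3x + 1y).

By linearity: DFT(3x + 1y) = 3·DFT(x) + 1·DFT(y)
= 3·[5, 3+2i, 1, 3-2i] + 1·[2, -2i, -6, 2i]

Computing element-wise:
Z[0] = 3·(5) + 1·(2) = 17
Z[1] = 3·(3+2i) + 1·(-2i) = 9+4i
Z[2] = 3·(1) + 1·(-6) = -3
Z[3] = 3·(3-2i) + 1·(2i) = 9-4i

DFT(3x + 1y) = 3·X + 1·Y = [17, 9+4i, -3, 9-4i]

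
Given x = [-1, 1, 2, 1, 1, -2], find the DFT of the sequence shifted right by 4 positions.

Time shift by 4: X_shifted[k] = ω_6^(4k) · X[k]
Shifted x = [2, 1, 1, -2, -1, 1]

DFT(x[n-4]) = [2, 5.0000-1.7321i, -1.0000+1.7321i, 2, -1.0000-1.7321i, 5.0000+1.7321i]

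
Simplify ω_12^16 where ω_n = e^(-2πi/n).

Since ω_12^12 = 1, powers reduce modulo 12.
16 mod 12 = 4
So ω_12^16 = ω_12^4 = e^(-2πi·4/12)

ω_12^16 = ω_12^4 = -0.5000-0.8660i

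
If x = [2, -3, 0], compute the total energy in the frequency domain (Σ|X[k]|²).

Parseval: Σ|x[n]|² = (1/N)Σ|X[k]|², so Σ|X[k]|² = N·Σ|x[n]|² = 3·13.0000

Σ|X[k]|² = N·Σ|x[n]|² = 3·13.0000 = 39.0000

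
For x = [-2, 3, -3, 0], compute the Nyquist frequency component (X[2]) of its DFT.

X[2] = Σ(n=0 to 3) x[n] · ω_4^(2n) where ω_4 = e^(-2πi/4)
= (-2)·ω_4^0 + (3)·ω_4^2 + (-3)·ω_4^4 + (0)·ω_4^6

X[2] = -8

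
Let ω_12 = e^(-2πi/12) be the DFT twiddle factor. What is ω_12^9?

ω_12^9 = e^(-2πi·9/12)
= cos(-2π·9/12) + i·sin(-2π·9/12)
= cos(-18π/12) + i·sin(-18π/12)

ω_12^9 = cos(-18π/12) + i·sin(-18π/12) = 1i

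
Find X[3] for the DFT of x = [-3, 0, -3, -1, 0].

X[3] = Σ(n=0 to 4) x[n] · ω_5^(3n) where ω_5 = e^(-2πi/5)
= (-3)·ω_5^0 + (0)·ω_5^3 + (-3)·ω_5^6 + (-1)·ω_5^9 + (0)·ω_5^12

X[3] = -4.2361+1.9021i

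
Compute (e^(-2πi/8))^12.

Since ω_8^8 = 1, powers reduce modulo 8.
12 mod 8 = 4
So ω_8^12 = ω_8^4 = e^(-2πi·4/8)

ω_8^12 = ω_8^4 = -1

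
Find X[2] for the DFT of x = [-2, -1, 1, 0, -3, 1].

X[2] = Σ(n=0 to 5) x[n] · ω_6^(2n) where ω_6 = e^(-2πi/6)
= (-2)·ω_6^0 + (-1)·ω_6^2 + (1)·ω_6^4 + (0)·ω_6^6 + (-3)·ω_6^8 + (1)·ω_6^10

X[2] = -1.0000+5.1962i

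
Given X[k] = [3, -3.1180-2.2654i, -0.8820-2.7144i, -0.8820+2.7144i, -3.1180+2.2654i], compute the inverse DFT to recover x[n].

x[n] = (1/5) Σ(k=0 to 4) X[k] · e^(2πikn/5)

Computing each x[n]:
x[0] = -1
x[1] = 2
x[2] = 1
x[3] = 2
x[4] = -1

x = [-1, 2, 1, 2, -1]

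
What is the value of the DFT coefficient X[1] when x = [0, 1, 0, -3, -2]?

X[1] = Σ(n=0 to 4) x[n] · ω_5^(1n) where ω_5 = e^(-2πi/5)
= (0)·ω_5^0 + (1)·ω_5^1 + (0)·ω_5^2 + (-3)·ω_5^3 + (-2)·ω_5^4

X[1] = 2.1180-4.6165i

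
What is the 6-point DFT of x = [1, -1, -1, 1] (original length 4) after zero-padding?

Original 4-point DFT: [0, 2+2i, 0, 2-2i]
Zero-padded 6-point DFT provides frequency interpolation.

DFT_6([x, 0, ...]) = [0, 1.7321i, 3, 0, 3, -1.7321i]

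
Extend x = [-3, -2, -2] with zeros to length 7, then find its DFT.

Original 3-point DFT: [-7, -1, -1]
Zero-padded 7-point DFT provides frequency interpolation.

DFT_7([x, 0, ...]) = [-7, -3.8019+3.5135i, -0.7530+1.0821i, -2.4450-0.6959i, -2.4450+0.6959i, -0.7530-1.0821i, -3.8019-3.5135i]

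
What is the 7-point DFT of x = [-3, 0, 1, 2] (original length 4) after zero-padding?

Original 4-point DFT: [0, -4+2i, -4, -4-2i]
Zero-padded 7-point DFT provides frequency interpolation.

DFT_7([x, 0, ...]) = [0, -5.0245-1.8427i, -2.6540+1.9975i, -2.8216-1.1680i, -2.8216+1.1680i, -2.6540-1.9975i, -5.0245+1.8427i]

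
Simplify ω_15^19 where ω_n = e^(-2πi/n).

Since ω_15^15 = 1, powers reduce modulo 15.
19 mod 15 = 4
So ω_15^19 = ω_15^4 = e^(-2πi·4/15)

ω_15^19 = ω_15^4 = -0.1045-0.9945i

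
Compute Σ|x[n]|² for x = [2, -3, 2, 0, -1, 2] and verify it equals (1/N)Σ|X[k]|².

Time domain:
Σ|x[n]|² = |2|² + |-3|² + |2|² + |0|² + |-1|² + |2|² = 22.0000

Frequency domain:
(1/6)Σ|X[k]|² = (1/6)(|2|² + |1.0000+1.7321i|² + |2.0000+6.9282i|² + |4|² + |2.0000-6.9282i|² + |1.0000-1.7321i|²) = (1/6)·132.0000 = 22.0000

Both sides agree, confirming Parseval's theorem.

Σ|x[n]|² = (1/N)Σ|X[k]|² = 22.0000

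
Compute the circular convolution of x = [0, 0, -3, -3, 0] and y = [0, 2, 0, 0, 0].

(x ⊛ y)[n] = Σ(m=0 to 4) x[m] · y[(n-m) mod 5]

Computing each output sample:
(x ⊛ y)[0] = 0
(x ⊛ y)[1] = 0
(x ⊛ y)[2] = 0
(x ⊛ y)[3] = -6
(x ⊛ y)[4] = -6

x ⊛ y = [0, 0, 0, -6, -6]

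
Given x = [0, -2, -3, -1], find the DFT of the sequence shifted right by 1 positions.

Time shift by 1: X_shifted[k] = ω_4^(1k) · X[k]
Shifted x = [-1, 0, -2, -3]

DFT(x[n-1]) = [-6, 1-3i, 0, 1+3i]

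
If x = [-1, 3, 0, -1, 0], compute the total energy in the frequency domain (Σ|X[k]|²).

Parseval: Σ|x[n]|² = (1/N)Σ|X[k]|², so Σ|X[k]|² = N·Σ|x[n]|² = 5·11.0000

Σ|X[k]|² = N·Σ|x[n]|² = 5·11.0000 = 55.0000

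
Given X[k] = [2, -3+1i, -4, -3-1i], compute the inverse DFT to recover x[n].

x[n] = (1/4) Σ(k=0 to 3) X[k] · e^(2πikn/4)

Computing each x[n]:
x[0] = -2
x[1] = 1
x[2] = 1
x[3] = 2

x = [-2, 1, 1, 2]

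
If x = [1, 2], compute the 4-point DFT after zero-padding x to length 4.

Original 2-point DFT: [3, -1]
Zero-padded 4-point DFT provides frequency interpolation.

DFT_4([x, 0, ...]) = [3, 1-2i, -1, 1+2i]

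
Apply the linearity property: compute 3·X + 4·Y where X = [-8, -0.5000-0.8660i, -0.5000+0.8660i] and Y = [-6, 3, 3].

By linearity: DFT(3x + 4y) = 3·DFT(x) + 4·DFT(y)
= 3·[-8, -0.5000-0.8660i, -0.5000+0.8660i] + 4·[-6, 3, 3]

Computing element-wise:
Z[0] = 3·(-8) + 4·(-6) = -48
Z[1] = 3·(-0.5000-0.8660i) + 4·(3) = 10.5000-2.5980i
Z[2] = 3·(-0.5000+0.8660i) + 4·(3) = 10.5000+2.5980i

DFT(3x + 4y) = 3·X + 4·Y = [-48, 10.5000-2.5980i, 10.5000+2.5980i]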